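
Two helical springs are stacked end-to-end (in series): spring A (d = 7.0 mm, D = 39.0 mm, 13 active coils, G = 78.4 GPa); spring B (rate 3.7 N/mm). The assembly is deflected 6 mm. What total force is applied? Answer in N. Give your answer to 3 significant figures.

k_A = Gd⁴/(8D³N_a) = (78.4×10³)(7.0⁴)/(8·39.0³·13) = 30.513 N/mm
Series: 1/k_eq = 1/30.513 + 1/3.7 = 0.30304; k_eq = 3.2999 N/mm
F = k_eq·δ = 3.2999·6 = 19.799 N

19.8 N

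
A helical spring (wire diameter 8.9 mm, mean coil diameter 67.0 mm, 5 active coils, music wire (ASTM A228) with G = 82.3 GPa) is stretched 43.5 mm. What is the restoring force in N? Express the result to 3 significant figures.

1870 N

k = Gd⁴/(8D³N_a) = (82.3×10³)(8.9⁴)/(8·67.0³·5) = 42.922 N/mm
F = k·δ = 42.922 × 43.5 = 1867.1 N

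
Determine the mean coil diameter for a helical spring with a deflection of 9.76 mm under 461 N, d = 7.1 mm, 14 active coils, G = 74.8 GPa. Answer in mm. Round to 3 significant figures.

Required rate k = F/δ = 461/9.76 = 47.234 N/mm
D = (Gd⁴/(8N_a·k))^(1/3) = (74.8×10³·7.1⁴/(8·14·47.234))^(1/3)
  = (35930.7)^(1/3) = 32.9981 mm

33.0 mm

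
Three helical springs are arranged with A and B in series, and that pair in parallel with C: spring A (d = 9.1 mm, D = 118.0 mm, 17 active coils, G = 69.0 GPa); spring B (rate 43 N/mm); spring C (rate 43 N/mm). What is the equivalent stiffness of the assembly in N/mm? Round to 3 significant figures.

45.0 N/mm

k_A = Gd⁴/(8D³N_a) = (69.0×10³)(9.1⁴)/(8·118.0³·17) = 2.1175 N/mm
Springs A,B series: k_AB = 1/(1/2.1175+1/43) = 2.0181 N/mm; parallel with C: k_eq = 2.0181+43 = 45.018 N/mm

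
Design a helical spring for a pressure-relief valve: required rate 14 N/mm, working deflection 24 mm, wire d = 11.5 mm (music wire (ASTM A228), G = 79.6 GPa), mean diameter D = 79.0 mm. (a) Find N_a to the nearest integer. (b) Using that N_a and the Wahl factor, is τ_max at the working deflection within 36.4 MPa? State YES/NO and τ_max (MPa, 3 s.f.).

N_a = Gd⁴/(8D³k) = (79.6×10³)(11.5⁴)/(8·79.0³·14) = 25.21 → N_a = 25
Actual rate k = Gd⁴/(8D³·25) = 14.119 N/mm
Working load F = kδ = 14.119·24 = 338.85 N
C = 79.0/11.5 = 6.8696; K_W = (4C−1)/(4C−4)+0.615/C = 1.2173
τ_max = K_W·8FD/(πd³) = 1.2173·44.821 = 54.56 MPa
τ_max > 36.4 MPa → exceeds allowable

(a) 25 coils; (b) NO, τ_max = 54.6 MPa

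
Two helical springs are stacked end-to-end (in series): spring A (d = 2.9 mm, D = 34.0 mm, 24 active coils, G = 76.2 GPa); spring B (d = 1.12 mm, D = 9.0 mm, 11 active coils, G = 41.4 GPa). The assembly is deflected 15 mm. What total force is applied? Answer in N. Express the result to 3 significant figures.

k_A = Gd⁴/(8D³N_a) = (76.2×10³)(2.9⁴)/(8·34.0³·24) = 0.71418 N/mm
k_B = Gd⁴/(8D³N_a) = (41.4×10³)(1.12⁴)/(8·9.0³·11) = 1.0155 N/mm
Series: 1/k_eq = 1/0.71418 + 1/1.0155 = 2.385; k_eq = 0.41929 N/mm
F = k_eq·δ = 0.41929·15 = 6.2894 N

6.29 N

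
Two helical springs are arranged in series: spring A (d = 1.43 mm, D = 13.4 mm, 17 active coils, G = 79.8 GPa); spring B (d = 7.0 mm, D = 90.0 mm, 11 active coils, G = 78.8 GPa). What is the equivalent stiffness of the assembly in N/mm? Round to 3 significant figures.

k_A = Gd⁴/(8D³N_a) = (79.8×10³)(1.43⁴)/(8·13.4³·17) = 1.0198 N/mm
k_B = Gd⁴/(8D³N_a) = (78.8×10³)(7.0⁴)/(8·90.0³·11) = 2.9492 N/mm
Series: 1/k_eq = 1/1.0198 + 1/2.9492 = 1.3197; k_eq = 0.75775 N/mm

0.758 N/mm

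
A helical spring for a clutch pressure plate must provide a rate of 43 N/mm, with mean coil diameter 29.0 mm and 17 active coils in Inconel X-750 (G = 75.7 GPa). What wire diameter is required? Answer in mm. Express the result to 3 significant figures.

6.59 mm

d = (8D³N_a·k / G)^(1/4) = (8·29.0³·17·43 / (75.7×10³))^0.25
  = (1884.1)^0.25 = 6.5883 mm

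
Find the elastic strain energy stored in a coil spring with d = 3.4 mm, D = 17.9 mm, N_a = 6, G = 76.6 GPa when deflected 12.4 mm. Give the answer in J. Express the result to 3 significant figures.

2.86 J

k = Gd⁴/(8D³N_a) = (76.6×10³)(3.4⁴)/(8·17.9³·6) = 37.183 N/mm
U = ½kδ² = 0.5 × 37.183 × 12.4² = 2858.6 N·mm = 2.8586 J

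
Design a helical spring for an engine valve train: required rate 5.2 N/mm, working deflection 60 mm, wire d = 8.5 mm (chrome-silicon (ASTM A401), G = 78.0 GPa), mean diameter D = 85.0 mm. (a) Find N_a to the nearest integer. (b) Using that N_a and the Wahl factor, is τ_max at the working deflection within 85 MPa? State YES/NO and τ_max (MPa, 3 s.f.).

N_a = Gd⁴/(8D³k) = (78.0×10³)(8.5⁴)/(8·85.0³·5.2) = 15.94 → N_a = 16
Actual rate k = Gd⁴/(8D³·16) = 5.1797 N/mm
Working load F = kδ = 5.1797·60 = 310.78 N
C = 85.0/8.5 = 10.0000; K_W = (4C−1)/(4C−4)+0.615/C = 1.1448
τ_max = K_W·8FD/(πd³) = 1.1448·109.54 = 125.4 MPa
τ_max > 85 MPa → exceeds allowable

(a) 16 coils; (b) NO, τ_max = 125 MPa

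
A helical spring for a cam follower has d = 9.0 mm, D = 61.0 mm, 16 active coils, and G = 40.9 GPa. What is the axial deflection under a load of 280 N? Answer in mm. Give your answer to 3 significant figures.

30.3 mm

k = Gd⁴/(8D³N_a) = (40.9×10³)(9.0⁴)/(8·61.0³·16) = 9.2362 N/mm
δ = F/k = 280 / 9.2362 = 30.315 mm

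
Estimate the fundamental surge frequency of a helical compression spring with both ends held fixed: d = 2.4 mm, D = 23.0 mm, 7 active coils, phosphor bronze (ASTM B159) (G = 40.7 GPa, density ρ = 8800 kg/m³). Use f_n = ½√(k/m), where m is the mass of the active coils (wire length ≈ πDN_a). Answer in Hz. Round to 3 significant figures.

k = Gd⁴/(8D³N_a) = (40.7×10³)(2.4⁴)/(8·23.0³·7) = 1.9818 N/mm = 1981.8 N/m
Wire length L = πDN_a = π·23.0·7 = 505.8 mm
m = ρ·(πd²/4)·L = 8800 × 4.5239×10⁻⁶ m² × 0.5058 m = 0.020136 kg
f_n = ½√(k/m) = 0.5·√(1981.8/0.020136) = 0.5·√(98423) = 156.86 Hz

157 Hz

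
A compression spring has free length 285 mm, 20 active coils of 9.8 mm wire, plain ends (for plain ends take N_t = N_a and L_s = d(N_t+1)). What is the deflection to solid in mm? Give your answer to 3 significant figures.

79.2 mm

N_t = 20; L_s = 9.8·21 = 205.8 mm
δ_solid = L₀ − L_s = 285 − 205.8 = 79.2 mm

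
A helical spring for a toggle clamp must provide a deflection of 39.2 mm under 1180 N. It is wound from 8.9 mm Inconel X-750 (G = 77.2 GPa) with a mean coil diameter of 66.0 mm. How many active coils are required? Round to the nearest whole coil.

Required rate k = F/δ = 1180/39.2 = 30.102 N/mm
N_a = Gd⁴/(8D³k) = (77.2×10³ × 8.9⁴)/(8 × 66.0³ × 30.102)
    = 4.8437e+08 / 6.92337e+07 = 6.996 → 7 coils

7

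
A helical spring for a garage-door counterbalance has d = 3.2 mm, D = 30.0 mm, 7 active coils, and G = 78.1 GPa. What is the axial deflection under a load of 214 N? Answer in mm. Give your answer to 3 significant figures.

k = Gd⁴/(8D³N_a) = (78.1×10³)(3.2⁴)/(8·30.0³·7) = 5.4163 N/mm
δ = F/k = 214 / 5.4163 = 39.511 mm

39.5 mm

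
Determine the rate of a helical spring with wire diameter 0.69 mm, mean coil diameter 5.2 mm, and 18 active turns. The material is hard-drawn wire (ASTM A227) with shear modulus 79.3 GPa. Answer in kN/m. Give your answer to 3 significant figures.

k = Gd⁴/(8D³N_a) = (79.3×10³ × 0.69⁴) / (8 × 5.2³ × 18)
  = 17975 / 20247.6 = 0.88776 N/mm

0.888 kN/m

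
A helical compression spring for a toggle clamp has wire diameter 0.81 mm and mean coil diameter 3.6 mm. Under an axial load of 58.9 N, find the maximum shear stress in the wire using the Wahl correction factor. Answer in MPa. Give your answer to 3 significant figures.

1380 MPa

Spring index C = D/d = 3.6/0.81 = 4.4444
K_W = (4C−1)/(4C−4) + 0.615/C = 16.778/13.778 + 0.1384 = 1.3561
τ₀ = 8FD/(πd³) = 8·58.9·3.6/(π·0.81³) = 1696.32/1.6696 = 1016 MPa
τ_max = K·τ₀ = 1.3561 × 1016 = 1377.8 MPa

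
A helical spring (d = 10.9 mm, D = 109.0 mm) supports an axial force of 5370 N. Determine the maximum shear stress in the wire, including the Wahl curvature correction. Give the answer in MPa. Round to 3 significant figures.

Spring index C = D/d = 109.0/10.9 = 10.0000
K_W = (4C−1)/(4C−4) + 0.615/C = 39.000/36.000 + 0.0615 = 1.1448
τ₀ = 8FD/(πd³) = 8·5370·109.0/(π·10.9³) = 4.68264e+06/4068.5 = 1151 MPa
τ_max = K·τ₀ = 1.1448 × 1151 = 1317.7 MPa

1320 MPa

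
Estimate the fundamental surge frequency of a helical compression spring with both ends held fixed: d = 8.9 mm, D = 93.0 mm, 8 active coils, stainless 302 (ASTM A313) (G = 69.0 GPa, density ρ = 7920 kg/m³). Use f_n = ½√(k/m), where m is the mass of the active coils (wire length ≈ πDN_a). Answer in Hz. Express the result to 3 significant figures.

k = Gd⁴/(8D³N_a) = (69.0×10³)(8.9⁴)/(8·93.0³·8) = 8.4097 N/mm = 8409.7 N/m
Wire length L = πDN_a = π·93.0·8 = 2337.3 mm
m = ρ·(πd²/4)·L = 7920 × 62.211×10⁻⁶ m² × 2.3373 m = 1.1516 kg
f_n = ½√(k/m) = 0.5·√(8409.7/1.1516) = 0.5·√(7302.3) = 42.727 Hz

42.7 Hz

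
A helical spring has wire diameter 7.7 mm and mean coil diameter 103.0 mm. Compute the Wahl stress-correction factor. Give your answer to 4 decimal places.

C = D/d = 103.0/7.7 = 13.3766
K_W = (4C−1)/(4C−4) + 0.615/C = 52.506/49.506 + 0.0460 = 1.1066

1.1066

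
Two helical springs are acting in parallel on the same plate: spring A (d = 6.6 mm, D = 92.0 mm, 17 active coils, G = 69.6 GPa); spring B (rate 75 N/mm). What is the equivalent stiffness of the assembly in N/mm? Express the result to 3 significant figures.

76.2 N/mm

k_A = Gd⁴/(8D³N_a) = (69.6×10³)(6.6⁴)/(8·92.0³·17) = 1.247 N/mm
Parallel: k_eq = 1.247 + 75 = 76.247 N/mm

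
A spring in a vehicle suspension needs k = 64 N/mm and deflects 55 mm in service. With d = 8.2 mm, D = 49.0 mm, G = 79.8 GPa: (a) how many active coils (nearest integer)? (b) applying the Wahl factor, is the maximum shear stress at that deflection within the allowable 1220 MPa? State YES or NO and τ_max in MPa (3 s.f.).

N_a = Gd⁴/(8D³k) = (79.8×10³)(8.2⁴)/(8·49.0³·64) = 5.99 → N_a = 6
Actual rate k = Gd⁴/(8D³·6) = 63.889 N/mm
Working load F = kδ = 63.889·55 = 3513.9 N
C = 49.0/8.2 = 5.9756; K_W = (4C−1)/(4C−4)+0.615/C = 1.2537
τ_max = K_W·8FD/(πd³) = 1.2537·795.22 = 996.93 MPa
τ_max ≤ 1220 MPa → acceptable

(a) 6 coils; (b) YES, τ_max = 997 MPa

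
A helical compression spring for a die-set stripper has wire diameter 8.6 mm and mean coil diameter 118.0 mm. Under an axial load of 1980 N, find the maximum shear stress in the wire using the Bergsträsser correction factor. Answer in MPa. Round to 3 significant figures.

Spring index C = D/d = 118.0/8.6 = 13.7209
K_B = (4C+2)/(4C−3) = 56.884/51.884 = 1.0964
τ₀ = 8FD/(πd³) = 8·1980·118.0/(π·8.6³) = 1.86912e+06/1998.2 = 935.39 MPa
τ_max = K·τ₀ = 1.0964 × 935.39 = 1025.5 MPa

1030 MPa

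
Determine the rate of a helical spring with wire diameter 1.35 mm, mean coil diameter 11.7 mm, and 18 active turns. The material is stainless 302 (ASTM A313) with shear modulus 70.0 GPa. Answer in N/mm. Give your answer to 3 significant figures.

k = Gd⁴/(8D³N_a) = (70.0×10³ × 1.35⁴) / (8 × 11.7³ × 18)
  = 232505 / 230632 = 1.0081 N/mm

1.01 N/mm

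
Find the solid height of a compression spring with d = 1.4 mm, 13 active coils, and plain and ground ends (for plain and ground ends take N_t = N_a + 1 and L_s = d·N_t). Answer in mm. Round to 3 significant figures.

19.6 mm

plain and ground ends: N_t = N_a + 1 = 13 + 1 = 14
L_s = d·N_t = 1.4 × 14 = 19.6 mm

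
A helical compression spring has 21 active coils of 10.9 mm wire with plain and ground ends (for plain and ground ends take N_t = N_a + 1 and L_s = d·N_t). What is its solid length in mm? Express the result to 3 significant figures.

plain and ground ends: N_t = N_a + 1 = 21 + 1 = 22
L_s = d·N_t = 10.9 × 22 = 239.8 mm

240 mm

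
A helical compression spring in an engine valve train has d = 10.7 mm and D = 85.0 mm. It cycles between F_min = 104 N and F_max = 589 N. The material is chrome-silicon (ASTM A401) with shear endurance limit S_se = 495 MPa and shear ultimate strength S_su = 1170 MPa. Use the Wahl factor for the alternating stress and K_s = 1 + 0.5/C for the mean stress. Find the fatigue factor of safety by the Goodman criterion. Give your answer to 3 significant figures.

C = D/d = 85.0/10.7 = 7.9439; K_W = (4C−1)/(4C−4)+0.615/C = 1.1854; K_s = 1+0.5/C = 1.0629
F_a = (F_max−F_min)/2 = 242.5 N; F_m = (F_max+F_min)/2 = 346.5 N
τ_a = K_W·8F_aD/(πd³) = 1.1854 × 42.847 = 50.792 MPa
τ_m = K_s·8F_mD/(πd³) = 1.0629 × 61.222 = 65.076 MPa
Goodman: 1/n_f = τ_a/S_se + τ_m/S_su = 50.792/495 + 65.076/1170 = 0.10261 + 0.05562 = 0.15823
n_f = 1/0.15823 = 6.32

6.32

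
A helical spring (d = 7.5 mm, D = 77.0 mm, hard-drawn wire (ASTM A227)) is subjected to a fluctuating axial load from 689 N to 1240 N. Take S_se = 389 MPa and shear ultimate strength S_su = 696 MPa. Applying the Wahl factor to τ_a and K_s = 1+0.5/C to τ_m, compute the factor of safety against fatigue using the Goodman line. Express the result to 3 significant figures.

C = D/d = 77.0/7.5 = 10.2667; K_W = (4C−1)/(4C−4)+0.615/C = 1.1408; K_s = 1+0.5/C = 1.0487
F_a = (F_max−F_min)/2 = 275.5 N; F_m = (F_max+F_min)/2 = 964.5 N
τ_a = K_W·8F_aD/(πd³) = 1.1408 × 128.05 = 146.08 MPa
τ_m = K_s·8F_mD/(πd³) = 1.0487 × 448.28 = 470.11 MPa
Goodman: 1/n_f = τ_a/S_se + τ_m/S_su = 146.08/389 + 470.11/696 = 0.37553 + 0.67545 = 1.051
n_f = 1/1.051 = 0.9515

0.951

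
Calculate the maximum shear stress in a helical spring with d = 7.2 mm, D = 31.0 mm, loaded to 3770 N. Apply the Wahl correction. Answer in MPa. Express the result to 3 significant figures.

1090 MPa

Spring index C = D/d = 31.0/7.2 = 4.3056
K_W = (4C−1)/(4C−4) + 0.615/C = 16.222/13.222 + 0.1428 = 1.3697
τ₀ = 8FD/(πd³) = 8·3770·31.0/(π·7.2³) = 934960/1172.6 = 797.34 MPa
τ_max = K·τ₀ = 1.3697 × 797.34 = 1092.1 MPa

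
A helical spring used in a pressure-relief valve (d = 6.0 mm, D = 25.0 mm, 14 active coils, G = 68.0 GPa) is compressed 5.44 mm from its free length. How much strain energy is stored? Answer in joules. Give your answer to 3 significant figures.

0.745 J

k = Gd⁴/(8D³N_a) = (68.0×10³)(6.0⁴)/(8·25.0³·14) = 50.359 N/mm
U = ½kδ² = 0.5 × 50.359 × 5.44² = 745.15 N·mm = 0.74515 J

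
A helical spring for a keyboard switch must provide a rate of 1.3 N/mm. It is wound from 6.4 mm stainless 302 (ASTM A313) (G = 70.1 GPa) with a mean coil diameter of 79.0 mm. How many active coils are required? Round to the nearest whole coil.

N_a = Gd⁴/(8D³k) = (70.1×10³ × 6.4⁴)/(8 × 79.0³ × 1.3)
    = 1.17608e+08 / 5.12761e+06 = 22.94 → 23 coils

23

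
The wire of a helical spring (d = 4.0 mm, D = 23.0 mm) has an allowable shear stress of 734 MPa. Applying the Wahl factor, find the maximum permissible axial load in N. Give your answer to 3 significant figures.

C = D/d = 23.0/4.0 = 5.7500
K_W = (4C−1)/(4C−4) + 0.615/C = 22.000/19.000 + 0.1070 = 1.2649
τ_max = K·8FD/(πd³) → F_max = τ_allow·πd³/(8DK)
F_max = 734·π·4.0³/(8·23.0·1.2649) = 1.4758e+05/232.73 = 634.12 N

634 N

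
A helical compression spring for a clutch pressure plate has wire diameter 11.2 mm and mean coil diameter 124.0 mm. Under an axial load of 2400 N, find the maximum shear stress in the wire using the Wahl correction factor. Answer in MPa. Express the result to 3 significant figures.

Spring index C = D/d = 124.0/11.2 = 11.0714
K_W = (4C−1)/(4C−4) + 0.615/C = 43.286/40.286 + 0.0555 = 1.1300
τ₀ = 8FD/(πd³) = 8·2400·124.0/(π·11.2³) = 2.3808e+06/4413.7 = 539.41 MPa
τ_max = K·τ₀ = 1.1300 × 539.41 = 609.54 MPa

610 MPa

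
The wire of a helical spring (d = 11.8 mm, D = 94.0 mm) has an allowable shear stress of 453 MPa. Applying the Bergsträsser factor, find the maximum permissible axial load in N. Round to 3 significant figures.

C = D/d = 94.0/11.8 = 7.9661
K_B = (4C+2)/(4C−3) = 33.864/28.864 = 1.1732
τ_max = K·8FD/(πd³) → F_max = τ_allow·πd³/(8DK)
F_max = 453·π·11.8³/(8·94.0·1.1732) = 2.3383e+06/882.26 = 2650.3 N

2650 N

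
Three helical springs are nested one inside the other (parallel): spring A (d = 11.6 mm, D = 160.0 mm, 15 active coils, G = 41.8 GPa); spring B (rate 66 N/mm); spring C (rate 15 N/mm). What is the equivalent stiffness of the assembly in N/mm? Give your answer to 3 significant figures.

82.5 N/mm

k_A = Gd⁴/(8D³N_a) = (41.8×10³)(11.6⁴)/(8·160.0³·15) = 1.5398 N/mm
Parallel: k_eq = 1.5398 + 66 + 15 = 82.54 N/mm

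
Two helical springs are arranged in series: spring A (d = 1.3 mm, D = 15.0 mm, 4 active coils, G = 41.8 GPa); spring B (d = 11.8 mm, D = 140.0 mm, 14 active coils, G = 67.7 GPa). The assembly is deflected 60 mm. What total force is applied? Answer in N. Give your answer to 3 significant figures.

52.7 N

k_A = Gd⁴/(8D³N_a) = (41.8×10³)(1.3⁴)/(8·15.0³·4) = 1.1054 N/mm
k_B = Gd⁴/(8D³N_a) = (67.7×10³)(11.8⁴)/(8·140.0³·14) = 4.2709 N/mm
Series: 1/k_eq = 1/1.1054 + 1/4.2709 = 1.1388; k_eq = 0.87813 N/mm
F = k_eq·δ = 0.87813·60 = 52.688 N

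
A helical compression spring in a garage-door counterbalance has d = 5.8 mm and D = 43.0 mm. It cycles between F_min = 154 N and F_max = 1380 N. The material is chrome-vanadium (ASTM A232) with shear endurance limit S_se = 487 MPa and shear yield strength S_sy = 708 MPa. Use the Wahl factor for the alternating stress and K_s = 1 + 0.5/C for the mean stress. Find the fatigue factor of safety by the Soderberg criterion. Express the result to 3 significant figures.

C = D/d = 43.0/5.8 = 7.4138; K_W = (4C−1)/(4C−4)+0.615/C = 1.1999; K_s = 1+0.5/C = 1.0674
F_a = (F_max−F_min)/2 = 613 N; F_m = (F_max+F_min)/2 = 767 N
τ_a = K_W·8F_aD/(πd³) = 1.1999 × 344.02 = 412.79 MPa
τ_m = K_s·8F_mD/(πd³) = 1.0674 × 430.45 = 459.48 MPa
Soderberg: 1/n_f = τ_a/S_se + τ_m/S_sy = 412.79/487 + 459.48/708 = 0.84761 + 0.64898 = 1.4966
n_f = 1/1.4966 = 0.6682

0.668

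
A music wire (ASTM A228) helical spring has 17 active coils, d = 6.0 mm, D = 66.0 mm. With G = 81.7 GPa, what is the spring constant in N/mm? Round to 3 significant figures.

2.71 N/mm

k = Gd⁴/(8D³N_a) = (81.7×10³ × 6.0⁴) / (8 × 66.0³ × 17)
  = 1.05883e+08 / 3.90995e+07 = 2.708 N/mm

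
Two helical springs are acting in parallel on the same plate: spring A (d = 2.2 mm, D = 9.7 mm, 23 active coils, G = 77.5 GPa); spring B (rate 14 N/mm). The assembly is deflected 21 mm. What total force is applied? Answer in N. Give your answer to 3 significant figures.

521 N

k_A = Gd⁴/(8D³N_a) = (77.5×10³)(2.2⁴)/(8·9.7³·23) = 10.811 N/mm
Parallel: k_eq = 10.811 + 14 = 24.811 N/mm
F = k_eq·δ = 24.811·21 = 521.03 N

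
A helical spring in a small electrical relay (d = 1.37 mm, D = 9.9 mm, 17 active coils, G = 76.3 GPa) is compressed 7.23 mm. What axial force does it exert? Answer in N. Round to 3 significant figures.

14.7 N

k = Gd⁴/(8D³N_a) = (76.3×10³)(1.37⁴)/(8·9.9³·17) = 2.0369 N/mm
F = k·δ = 2.0369 × 7.23 = 14.727 N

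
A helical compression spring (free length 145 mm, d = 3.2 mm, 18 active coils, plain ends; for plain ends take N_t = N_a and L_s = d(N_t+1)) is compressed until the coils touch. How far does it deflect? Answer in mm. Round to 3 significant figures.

N_t = 18; L_s = 3.2·19 = 60.8 mm
δ_solid = L₀ − L_s = 145 − 60.8 = 84.2 mm

84.2 mm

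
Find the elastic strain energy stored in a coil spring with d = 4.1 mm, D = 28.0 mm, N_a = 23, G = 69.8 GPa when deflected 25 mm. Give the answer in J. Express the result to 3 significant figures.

k = Gd⁴/(8D³N_a) = (69.8×10³)(4.1⁴)/(8·28.0³·23) = 4.8831 N/mm
U = ½kδ² = 0.5 × 4.8831 × 25² = 1526 N·mm = 1.526 J

1.53 J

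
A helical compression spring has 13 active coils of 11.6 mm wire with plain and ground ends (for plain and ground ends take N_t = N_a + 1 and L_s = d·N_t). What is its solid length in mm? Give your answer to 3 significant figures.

162 mm

plain and ground ends: N_t = N_a + 1 = 13 + 1 = 14
L_s = d·N_t = 11.6 × 14 = 162.4 mm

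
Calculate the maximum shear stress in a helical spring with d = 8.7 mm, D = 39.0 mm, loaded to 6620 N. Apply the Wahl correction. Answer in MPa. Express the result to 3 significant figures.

Spring index C = D/d = 39.0/8.7 = 4.4828
K_W = (4C−1)/(4C−4) + 0.615/C = 16.931/13.931 + 0.1372 = 1.3525
τ₀ = 8FD/(πd³) = 8·6620·39.0/(π·8.7³) = 2.06544e+06/2068.7 = 998.4 MPa
τ_max = K·τ₀ = 1.3525 × 998.4 = 1350.4 MPa

1350 MPa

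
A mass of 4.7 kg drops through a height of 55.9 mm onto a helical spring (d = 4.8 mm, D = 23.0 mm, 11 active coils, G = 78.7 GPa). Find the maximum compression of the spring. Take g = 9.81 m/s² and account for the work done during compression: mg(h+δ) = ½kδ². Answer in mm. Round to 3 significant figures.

12.7 mm

k = Gd⁴/(8D³N_a) = (78.7×10³)(4.8⁴)/(8·23.0³·11) = 39.019 N/mm
W = mg = 4.7 × 9.81 = 46.107 N
½kδ² − Wδ − Wh = 0 → δ = (W + √(W² + 2kWh))/k
δ = (46.107 + √(2125.9 + 201132))/39.019 = (46.107 + 450.84)/39.019 = 12.736 mm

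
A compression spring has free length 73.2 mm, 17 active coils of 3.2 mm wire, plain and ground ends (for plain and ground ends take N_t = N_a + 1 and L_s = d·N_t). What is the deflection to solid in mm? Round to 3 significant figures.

15.6 mm

N_t = 18; L_s = 3.2·18 = 57.6 mm
δ_solid = L₀ − L_s = 73.2 − 57.6 = 15.6 mm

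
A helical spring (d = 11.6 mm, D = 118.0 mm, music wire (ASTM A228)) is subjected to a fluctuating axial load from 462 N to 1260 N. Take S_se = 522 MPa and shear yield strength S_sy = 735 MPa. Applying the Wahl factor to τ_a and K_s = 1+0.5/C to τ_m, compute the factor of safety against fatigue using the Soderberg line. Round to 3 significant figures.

C = D/d = 118.0/11.6 = 10.1724; K_W = (4C−1)/(4C−4)+0.615/C = 1.1422; K_s = 1+0.5/C = 1.0492
F_a = (F_max−F_min)/2 = 399 N; F_m = (F_max+F_min)/2 = 861 N
τ_a = K_W·8F_aD/(πd³) = 1.1422 × 76.811 = 87.735 MPa
τ_m = K_s·8F_mD/(πd³) = 1.0492 × 165.75 = 173.9 MPa
Soderberg: 1/n_f = τ_a/S_se + τ_m/S_sy = 87.735/522 + 173.9/735 = 0.16807 + 0.23659 = 0.40467
n_f = 1/0.40467 = 2.471

2.47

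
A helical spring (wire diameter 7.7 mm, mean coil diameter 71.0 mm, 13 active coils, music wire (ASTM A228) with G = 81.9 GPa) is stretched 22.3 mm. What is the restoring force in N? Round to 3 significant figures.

k = Gd⁴/(8D³N_a) = (81.9×10³)(7.7⁴)/(8·71.0³·13) = 7.7346 N/mm
F = k·δ = 7.7346 × 22.3 = 172.48 N

172 N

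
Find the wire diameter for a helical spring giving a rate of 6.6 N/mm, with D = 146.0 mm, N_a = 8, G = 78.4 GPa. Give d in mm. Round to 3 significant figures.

d = (8D³N_a·k / G)^(1/4) = (8·146.0³·8·6.6 / (78.4×10³))^0.25
  = (16767)^0.25 = 11.3793 mm

11.4 mm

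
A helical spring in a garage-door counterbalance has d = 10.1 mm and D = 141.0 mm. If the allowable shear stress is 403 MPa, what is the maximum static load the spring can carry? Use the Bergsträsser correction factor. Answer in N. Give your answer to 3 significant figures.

1060 N

C = D/d = 141.0/10.1 = 13.9604
K_B = (4C+2)/(4C−3) = 57.842/52.842 = 1.0946
τ_max = K·8FD/(πd³) → F_max = τ_allow·πd³/(8DK)
F_max = 403·π·10.1³/(8·141.0·1.0946) = 1.3044e+06/1234.7 = 1056.4 N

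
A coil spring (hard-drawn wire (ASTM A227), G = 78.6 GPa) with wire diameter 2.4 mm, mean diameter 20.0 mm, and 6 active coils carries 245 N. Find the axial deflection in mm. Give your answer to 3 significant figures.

k = Gd⁴/(8D³N_a) = (78.6×10³)(2.4⁴)/(8·20.0³·6) = 6.791 N/mm
δ = F/k = 245 / 6.791 = 36.077 mm

36.1 mm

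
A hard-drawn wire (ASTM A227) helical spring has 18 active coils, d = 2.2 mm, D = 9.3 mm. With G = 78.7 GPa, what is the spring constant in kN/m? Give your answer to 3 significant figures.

15.9 kN/m

k = Gd⁴/(8D³N_a) = (78.7×10³ × 2.2⁴) / (8 × 9.3³ × 18)
  = 1.84359e+06 / 115827 = 15.917 N/mm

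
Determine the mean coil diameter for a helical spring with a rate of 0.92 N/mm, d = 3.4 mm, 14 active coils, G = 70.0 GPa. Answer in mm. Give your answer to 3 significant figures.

D = (Gd⁴/(8N_a·k))^(1/3) = (70.0×10³·3.4⁴/(8·14·0.92))^(1/3)
  = (90783.7)^(1/3) = 44.9437 mm

44.9 mm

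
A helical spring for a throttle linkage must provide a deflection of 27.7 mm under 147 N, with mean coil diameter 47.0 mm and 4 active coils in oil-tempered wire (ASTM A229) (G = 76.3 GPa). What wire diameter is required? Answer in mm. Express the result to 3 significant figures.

Required rate k = F/δ = 147/27.7 = 5.3069 N/mm
d = (8D³N_a·k / G)^(1/4) = (8·47.0³·4·5.3069 / (76.3×10³))^0.25
  = (231.08)^0.25 = 3.8989 mm

3.90 mm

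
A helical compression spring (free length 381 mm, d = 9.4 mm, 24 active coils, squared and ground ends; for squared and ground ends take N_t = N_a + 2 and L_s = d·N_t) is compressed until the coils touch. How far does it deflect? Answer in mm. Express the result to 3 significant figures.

137 mm

N_t = 26; L_s = 9.4·26 = 244.4 mm
δ_solid = L₀ − L_s = 381 − 244.4 = 136.6 mm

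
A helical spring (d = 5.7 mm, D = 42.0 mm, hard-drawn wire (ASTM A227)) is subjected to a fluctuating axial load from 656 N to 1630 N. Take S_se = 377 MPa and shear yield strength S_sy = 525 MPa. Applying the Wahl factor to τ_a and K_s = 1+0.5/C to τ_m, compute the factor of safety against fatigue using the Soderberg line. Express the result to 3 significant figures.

0.447

C = D/d = 42.0/5.7 = 7.3684; K_W = (4C−1)/(4C−4)+0.615/C = 1.2012; K_s = 1+0.5/C = 1.0679
F_a = (F_max−F_min)/2 = 487 N; F_m = (F_max+F_min)/2 = 1143 N
τ_a = K_W·8F_aD/(πd³) = 1.2012 × 281.25 = 337.85 MPa
τ_m = K_s·8F_mD/(πd³) = 1.0679 × 660.1 = 704.89 MPa
Soderberg: 1/n_f = τ_a/S_se + τ_m/S_sy = 337.85/377 + 704.89/525 = 0.89615 + 1.34266 = 2.2388
n_f = 1/2.2388 = 0.4467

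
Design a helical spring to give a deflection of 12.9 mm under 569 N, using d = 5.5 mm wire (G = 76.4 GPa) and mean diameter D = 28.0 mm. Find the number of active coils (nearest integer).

Required rate k = F/δ = 569/12.9 = 44.109 N/mm
N_a = Gd⁴/(8D³k) = (76.4×10³ × 5.5⁴)/(8 × 28.0³ × 44.109)
    = 6.99108e+07 / 7.74616e+06 = 9.025 → 9 coils

9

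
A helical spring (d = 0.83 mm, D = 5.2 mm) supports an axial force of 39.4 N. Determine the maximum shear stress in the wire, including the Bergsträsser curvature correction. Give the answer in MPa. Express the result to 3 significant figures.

1120 MPa

Spring index C = D/d = 5.2/0.83 = 6.2651
K_B = (4C+2)/(4C−3) = 27.060/22.060 = 1.2267
τ₀ = 8FD/(πd³) = 8·39.4·5.2/(π·0.83³) = 1639.04/1.7963 = 912.44 MPa
τ_max = K·τ₀ = 1.2267 × 912.44 = 1119.2 MPa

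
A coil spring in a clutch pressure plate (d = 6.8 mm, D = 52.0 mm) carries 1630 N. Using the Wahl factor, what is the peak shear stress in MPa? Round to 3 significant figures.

819 MPa

Spring index C = D/d = 52.0/6.8 = 7.6471
K_W = (4C−1)/(4C−4) + 0.615/C = 29.588/26.588 + 0.0804 = 1.1933
τ₀ = 8FD/(πd³) = 8·1630·52.0/(π·6.8³) = 678080/987.82 = 686.44 MPa
τ_max = K·τ₀ = 1.1933 × 686.44 = 819.1 MPa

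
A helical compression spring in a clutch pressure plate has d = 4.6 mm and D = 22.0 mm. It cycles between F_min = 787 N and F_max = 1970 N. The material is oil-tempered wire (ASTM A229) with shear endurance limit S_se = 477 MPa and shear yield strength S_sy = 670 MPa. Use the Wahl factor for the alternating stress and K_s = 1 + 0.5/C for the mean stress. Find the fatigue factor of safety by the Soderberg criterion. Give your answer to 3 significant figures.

C = D/d = 22.0/4.6 = 4.7826; K_W = (4C−1)/(4C−4)+0.615/C = 1.3269; K_s = 1+0.5/C = 1.1045
F_a = (F_max−F_min)/2 = 591.5 N; F_m = (F_max+F_min)/2 = 1378.5 N
τ_a = K_W·8F_aD/(πd³) = 1.3269 × 340.44 = 451.72 MPa
τ_m = K_s·8F_mD/(πd³) = 1.1045 × 793.41 = 876.35 MPa
Soderberg: 1/n_f = τ_a/S_se + τ_m/S_sy = 451.72/477 + 876.35/670 = 0.94701 + 1.30799 = 2.255
n_f = 1/2.255 = 0.4435

0.443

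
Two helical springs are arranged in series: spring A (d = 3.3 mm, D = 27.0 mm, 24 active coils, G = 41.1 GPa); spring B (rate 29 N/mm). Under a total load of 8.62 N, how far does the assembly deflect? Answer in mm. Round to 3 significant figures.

6.98 mm

k_A = Gd⁴/(8D³N_a) = (41.1×10³)(3.3⁴)/(8·27.0³·24) = 1.2897 N/mm
Series: 1/k_eq = 1/1.2897 + 1/29 = 0.80983; k_eq = 1.2348 N/mm
δ = F/k_eq = 8.62/1.2348 = 6.9807 mm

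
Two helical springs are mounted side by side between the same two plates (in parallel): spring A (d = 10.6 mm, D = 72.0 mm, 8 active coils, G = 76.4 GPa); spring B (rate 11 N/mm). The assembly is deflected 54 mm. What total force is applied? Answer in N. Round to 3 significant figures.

k_A = Gd⁴/(8D³N_a) = (76.4×10³)(10.6⁴)/(8·72.0³·8) = 40.377 N/mm
Parallel: k_eq = 40.377 + 11 = 51.377 N/mm
F = k_eq·δ = 51.377·54 = 2774.4 N

2770 N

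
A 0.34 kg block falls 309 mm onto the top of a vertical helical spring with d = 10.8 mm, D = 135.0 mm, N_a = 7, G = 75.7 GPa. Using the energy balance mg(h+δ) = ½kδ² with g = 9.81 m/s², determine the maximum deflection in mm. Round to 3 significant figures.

k = Gd⁴/(8D³N_a) = (75.7×10³)(10.8⁴)/(8·135.0³·7) = 7.4748 N/mm
W = mg = 0.34 × 9.81 = 3.3354 N
½kδ² − Wδ − Wh = 0 → δ = (W + √(W² + 2kWh))/k
δ = (3.3354 + √(11.125 + 15407.7))/7.4748 = (3.3354 + 124.17)/7.4748 = 17.058 mm

17.1 mm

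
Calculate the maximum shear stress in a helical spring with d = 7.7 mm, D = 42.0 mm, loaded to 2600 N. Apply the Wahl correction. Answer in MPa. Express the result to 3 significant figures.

Spring index C = D/d = 42.0/7.7 = 5.4545
K_W = (4C−1)/(4C−4) + 0.615/C = 20.818/17.818 + 0.1128 = 1.2811
τ₀ = 8FD/(πd³) = 8·2600·42.0/(π·7.7³) = 873600/1434.2 = 609.1 MPa
τ_max = K·τ₀ = 1.2811 × 609.1 = 780.33 MPa

780 MPa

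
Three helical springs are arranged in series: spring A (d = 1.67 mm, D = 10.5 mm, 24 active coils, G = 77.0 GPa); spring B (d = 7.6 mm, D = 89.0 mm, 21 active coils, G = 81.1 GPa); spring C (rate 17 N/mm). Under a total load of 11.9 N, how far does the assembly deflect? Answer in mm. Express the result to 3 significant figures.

k_A = Gd⁴/(8D³N_a) = (77.0×10³)(1.67⁴)/(8·10.5³·24) = 2.6946 N/mm
k_B = Gd⁴/(8D³N_a) = (81.1×10³)(7.6⁴)/(8·89.0³·21) = 2.2845 N/mm
Series: 1/k_eq = 1/2.6946 + 1/2.2845 + 1/17 = 0.86767; k_eq = 1.1525 N/mm
δ = F/k_eq = 11.9/1.1525 = 10.325 mm

10.3 mm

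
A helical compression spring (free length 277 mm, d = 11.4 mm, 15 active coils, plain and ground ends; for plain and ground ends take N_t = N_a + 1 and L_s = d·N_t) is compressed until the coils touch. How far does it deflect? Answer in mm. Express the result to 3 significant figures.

94.6 mm

N_t = 16; L_s = 11.4·16 = 182.4 mm
δ_solid = L₀ − L_s = 277 − 182.4 = 94.6 mm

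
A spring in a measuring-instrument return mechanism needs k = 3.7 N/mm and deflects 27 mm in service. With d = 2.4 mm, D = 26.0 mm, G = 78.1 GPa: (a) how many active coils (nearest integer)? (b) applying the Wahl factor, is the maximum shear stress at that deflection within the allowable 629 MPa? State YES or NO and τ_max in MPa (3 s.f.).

N_a = Gd⁴/(8D³k) = (78.1×10³)(2.4⁴)/(8·26.0³·3.7) = 4.981 → N_a = 5
Actual rate k = Gd⁴/(8D³·5) = 3.6857 N/mm
Working load F = kδ = 3.6857·27 = 99.513 N
C = 26.0/2.4 = 10.8333; K_W = (4C−1)/(4C−4)+0.615/C = 1.1330
τ_max = K_W·8FD/(πd³) = 1.1330·476.61 = 540.01 MPa
τ_max ≤ 629 MPa → acceptable

(a) 5 coils; (b) YES, τ_max = 540 MPa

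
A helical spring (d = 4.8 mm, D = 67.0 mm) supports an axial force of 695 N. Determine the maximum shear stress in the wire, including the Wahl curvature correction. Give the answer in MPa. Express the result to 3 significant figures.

Spring index C = D/d = 67.0/4.8 = 13.9583
K_W = (4C−1)/(4C−4) + 0.615/C = 54.833/51.833 + 0.0441 = 1.1019
τ₀ = 8FD/(πd³) = 8·695·67.0/(π·4.8³) = 372520/347.44 = 1072.2 MPa
τ_max = K·τ₀ = 1.1019 × 1072.2 = 1181.5 MPa

1180 MPa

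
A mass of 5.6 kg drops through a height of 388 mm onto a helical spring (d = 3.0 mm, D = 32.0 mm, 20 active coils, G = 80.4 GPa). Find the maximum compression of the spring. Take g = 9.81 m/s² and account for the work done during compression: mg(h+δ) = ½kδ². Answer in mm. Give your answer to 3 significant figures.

k = Gd⁴/(8D³N_a) = (80.4×10³)(3.0⁴)/(8·32.0³·20) = 1.2421 N/mm
W = mg = 5.6 × 9.81 = 54.936 N
½kδ² − Wδ − Wh = 0 → δ = (W + √(W² + 2kWh))/k
δ = (54.936 + √(3018 + 52952.9))/1.2421 = (54.936 + 236.58)/1.2421 = 234.69 mm

235 mm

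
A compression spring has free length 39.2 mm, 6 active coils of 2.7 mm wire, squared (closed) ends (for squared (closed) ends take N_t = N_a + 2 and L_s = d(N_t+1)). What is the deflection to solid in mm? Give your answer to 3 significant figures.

14.9 mm

N_t = 8; L_s = 2.7·9 = 24.3 mm
δ_solid = L₀ − L_s = 39.2 − 24.3 = 14.9 mm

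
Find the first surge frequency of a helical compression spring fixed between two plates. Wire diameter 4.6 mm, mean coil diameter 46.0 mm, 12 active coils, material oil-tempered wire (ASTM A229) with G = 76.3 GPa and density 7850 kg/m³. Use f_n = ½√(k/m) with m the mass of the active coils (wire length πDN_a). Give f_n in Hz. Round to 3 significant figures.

k = Gd⁴/(8D³N_a) = (76.3×10³)(4.6⁴)/(8·46.0³·12) = 3.656 N/mm = 3656 N/m
Wire length L = πDN_a = π·46.0·12 = 1734.2 mm
m = ρ·(πd²/4)·L = 7850 × 16.619×10⁻⁶ m² × 1.7342 m = 0.22624 kg
f_n = ½√(k/m) = 0.5·√(3656/0.22624) = 0.5·√(16160) = 63.561 Hz

63.6 Hz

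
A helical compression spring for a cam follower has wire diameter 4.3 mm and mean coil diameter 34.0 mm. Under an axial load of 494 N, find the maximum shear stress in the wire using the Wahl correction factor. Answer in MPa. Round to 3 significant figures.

Spring index C = D/d = 34.0/4.3 = 7.9070
K_W = (4C−1)/(4C−4) + 0.615/C = 30.628/27.628 + 0.0778 = 1.1864
τ₀ = 8FD/(πd³) = 8·494·34.0/(π·4.3³) = 134368/249.78 = 537.95 MPa
τ_max = K·τ₀ = 1.1864 × 537.95 = 638.2 MPa

638 MPa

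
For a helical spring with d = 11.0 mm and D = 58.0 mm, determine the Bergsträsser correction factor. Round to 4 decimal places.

1.2764

C = D/d = 58.0/11.0 = 5.2727
K_B = (4C+2)/(4C−3) = 23.091/18.091 = 1.2764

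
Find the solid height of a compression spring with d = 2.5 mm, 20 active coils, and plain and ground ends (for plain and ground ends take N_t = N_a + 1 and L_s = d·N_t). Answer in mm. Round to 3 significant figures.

52.5 mm

plain and ground ends: N_t = N_a + 1 = 20 + 1 = 21
L_s = d·N_t = 2.5 × 21 = 52.5 mm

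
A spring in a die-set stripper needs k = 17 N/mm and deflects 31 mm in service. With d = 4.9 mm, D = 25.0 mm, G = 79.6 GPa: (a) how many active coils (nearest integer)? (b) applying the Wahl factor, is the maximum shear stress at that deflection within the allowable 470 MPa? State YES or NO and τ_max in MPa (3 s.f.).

(a) 22 coils; (b) YES, τ_max = 365 MPa

N_a = Gd⁴/(8D³k) = (79.6×10³)(4.9⁴)/(8·25.0³·17) = 21.59 → N_a = 22
Actual rate k = Gd⁴/(8D³·22) = 16.686 N/mm
Working load F = kδ = 16.686·31 = 517.28 N
C = 25.0/4.9 = 5.1020; K_W = (4C−1)/(4C−4)+0.615/C = 1.3034
τ_max = K_W·8FD/(πd³) = 1.3034·279.91 = 364.83 MPa
τ_max ≤ 470 MPa → acceptable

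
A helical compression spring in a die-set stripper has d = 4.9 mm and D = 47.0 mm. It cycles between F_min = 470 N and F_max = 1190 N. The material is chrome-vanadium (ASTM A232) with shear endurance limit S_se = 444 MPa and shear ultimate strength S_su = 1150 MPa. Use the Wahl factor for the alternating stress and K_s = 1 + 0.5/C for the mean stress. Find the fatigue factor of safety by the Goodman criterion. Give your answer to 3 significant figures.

0.581

C = D/d = 47.0/4.9 = 9.5918; K_W = (4C−1)/(4C−4)+0.615/C = 1.1514; K_s = 1+0.5/C = 1.0521
F_a = (F_max−F_min)/2 = 360 N; F_m = (F_max+F_min)/2 = 830 N
τ_a = K_W·8F_aD/(πd³) = 1.1514 × 366.23 = 421.68 MPa
τ_m = K_s·8F_mD/(πd³) = 1.0521 × 844.36 = 888.37 MPa
Goodman: 1/n_f = τ_a/S_se + τ_m/S_su = 421.68/444 + 888.37/1150 = 0.94973 + 0.77250 = 1.7222
n_f = 1/1.7222 = 0.5806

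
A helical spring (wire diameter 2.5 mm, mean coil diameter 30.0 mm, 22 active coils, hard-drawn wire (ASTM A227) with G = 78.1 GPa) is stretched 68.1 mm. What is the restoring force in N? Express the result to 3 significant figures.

k = Gd⁴/(8D³N_a) = (78.1×10³)(2.5⁴)/(8·30.0³·22) = 0.642 N/mm
F = k·δ = 0.642 × 68.1 = 43.72 N

43.7 N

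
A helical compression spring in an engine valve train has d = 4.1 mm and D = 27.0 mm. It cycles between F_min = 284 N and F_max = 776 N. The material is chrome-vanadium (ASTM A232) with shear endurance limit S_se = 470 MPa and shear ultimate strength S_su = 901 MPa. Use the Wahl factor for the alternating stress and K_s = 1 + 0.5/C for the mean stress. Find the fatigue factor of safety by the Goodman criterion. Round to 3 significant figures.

C = D/d = 27.0/4.1 = 6.5854; K_W = (4C−1)/(4C−4)+0.615/C = 1.2277; K_s = 1+0.5/C = 1.0759
F_a = (F_max−F_min)/2 = 246 N; F_m = (F_max+F_min)/2 = 530 N
τ_a = K_W·8F_aD/(πd³) = 1.2277 × 245.41 = 301.28 MPa
τ_m = K_s·8F_mD/(πd³) = 1.0759 × 528.72 = 568.87 MPa
Goodman: 1/n_f = τ_a/S_se + τ_m/S_su = 301.28/470 + 568.87/901 = 0.64102 + 0.63137 = 1.2724
n_f = 1/1.2724 = 0.7859

0.786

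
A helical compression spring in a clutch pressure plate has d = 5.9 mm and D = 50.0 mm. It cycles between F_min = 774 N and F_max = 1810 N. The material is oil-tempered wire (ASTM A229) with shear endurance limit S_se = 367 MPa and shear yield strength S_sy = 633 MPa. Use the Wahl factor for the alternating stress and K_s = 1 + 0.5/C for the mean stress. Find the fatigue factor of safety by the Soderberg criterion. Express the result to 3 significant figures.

0.423

C = D/d = 50.0/5.9 = 8.4746; K_W = (4C−1)/(4C−4)+0.615/C = 1.1729; K_s = 1+0.5/C = 1.0590
F_a = (F_max−F_min)/2 = 518 N; F_m = (F_max+F_min)/2 = 1292 N
τ_a = K_W·8F_aD/(πd³) = 1.1729 × 321.13 = 376.66 MPa
τ_m = K_s·8F_mD/(πd³) = 1.0590 × 800.97 = 848.23 MPa
Soderberg: 1/n_f = τ_a/S_se + τ_m/S_sy = 376.66/367 + 848.23/633 = 1.02632 + 1.34001 = 2.3663
n_f = 1/2.3663 = 0.4226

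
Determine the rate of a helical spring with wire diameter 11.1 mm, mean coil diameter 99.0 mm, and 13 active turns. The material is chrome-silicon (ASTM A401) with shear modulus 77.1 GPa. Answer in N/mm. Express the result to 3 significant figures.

k = Gd⁴/(8D³N_a) = (77.1×10³ × 11.1⁴) / (8 × 99.0³ × 13)
  = 1.17043e+09 / 1.00911e+08 = 11.599 N/mm

11.6 N/mm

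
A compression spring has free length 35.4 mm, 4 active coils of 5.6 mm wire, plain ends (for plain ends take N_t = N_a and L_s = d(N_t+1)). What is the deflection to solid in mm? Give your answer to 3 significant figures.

7.40 mm

N_t = 4; L_s = 5.6·5 = 28 mm
δ_solid = L₀ − L_s = 35.4 − 28 = 7.4 mm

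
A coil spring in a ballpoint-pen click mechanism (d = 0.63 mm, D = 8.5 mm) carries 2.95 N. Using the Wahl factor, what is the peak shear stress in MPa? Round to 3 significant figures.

282 MPa

Spring index C = D/d = 8.5/0.63 = 13.4921
K_W = (4C−1)/(4C−4) + 0.615/C = 52.968/49.968 + 0.0456 = 1.1056
τ₀ = 8FD/(πd³) = 8·2.95·8.5/(π·0.63³) = 200.6/0.78555 = 255.36 MPa
τ_max = K·τ₀ = 1.1056 × 255.36 = 282.34 MPa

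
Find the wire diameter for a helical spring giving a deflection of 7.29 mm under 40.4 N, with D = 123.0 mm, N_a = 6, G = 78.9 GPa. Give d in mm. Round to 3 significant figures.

8.90 mm

Required rate k = F/δ = 40.4/7.29 = 5.5418 N/mm
d = (8D³N_a·k / G)^(1/4) = (8·123.0³·6·5.5418 / (78.9×10³))^0.25
  = (6273.8)^0.25 = 8.8999 mm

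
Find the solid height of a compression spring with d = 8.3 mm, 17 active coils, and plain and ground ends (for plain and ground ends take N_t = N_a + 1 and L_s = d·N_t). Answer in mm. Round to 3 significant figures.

plain and ground ends: N_t = N_a + 1 = 17 + 1 = 18
L_s = d·N_t = 8.3 × 18 = 149.4 mm

149 mm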